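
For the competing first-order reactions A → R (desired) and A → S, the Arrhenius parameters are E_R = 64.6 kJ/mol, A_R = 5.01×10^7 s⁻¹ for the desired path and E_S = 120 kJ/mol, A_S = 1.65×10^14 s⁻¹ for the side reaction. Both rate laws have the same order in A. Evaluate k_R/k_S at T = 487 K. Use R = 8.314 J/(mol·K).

Since both paths have the same order in A, the concentration cancels and S_{R/S} = k_R/k_S = (A_R/A_S)·exp[(E_S−E_R)/(RT)].
(E_S−E_R)/(RT) = (120−64.6)×10³/(8.314×487) = 55400/4049 = 13.68.
k_R/k_S = (5.01×10^7/1.65×10^14)·exp(13.68) = 3.036×10^-7 × 8.756×10^5 = 0.266.

0.266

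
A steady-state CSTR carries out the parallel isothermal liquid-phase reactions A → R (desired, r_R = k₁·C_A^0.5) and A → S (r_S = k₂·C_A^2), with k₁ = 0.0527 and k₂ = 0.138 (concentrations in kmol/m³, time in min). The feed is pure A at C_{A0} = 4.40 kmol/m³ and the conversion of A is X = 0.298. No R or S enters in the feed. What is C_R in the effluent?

Exit C_A = C_{A0}(1−X) = 4.40×0.702 = 3.089 kmol/m³.
A CSTR operates uniformly at the exit composition, giving r_R = 0.09262 and r_S = 1.317 (each k·C_A^n at C_A = 3.089).
Fraction of consumed A going to R: r_R/(r_R+r_S) = 0.06572.
C_R = 0.06572·C_{A0}·X = 0.06572×4.40×0.298 = 0.0862 kmol/m³.

0.0862 kmol/m³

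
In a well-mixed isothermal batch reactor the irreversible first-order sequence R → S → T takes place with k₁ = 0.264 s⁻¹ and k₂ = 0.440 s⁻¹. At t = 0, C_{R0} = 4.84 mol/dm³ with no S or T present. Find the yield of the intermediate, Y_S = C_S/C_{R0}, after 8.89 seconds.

0.113

For first-order series with pure R initially, C_S(t) = k₁C_{R0}/(k₂−k₁)·(e^(−k₁t) − e^(−k₂t)).
e^(−k₁t) = e^(−0.264×8.89) = e^(−2.347) = 0.09566; e^(−k₂t) = e^(−3.912) = 0.02001.
C_S = 0.264×4.84/(0.440−0.264) × (0.09566−0.02001) = 7.260×0.07565 = 0.5492 mol/dm³.
Y_S = C_S/C_{R0} = 0.5492/4.84 = 0.113.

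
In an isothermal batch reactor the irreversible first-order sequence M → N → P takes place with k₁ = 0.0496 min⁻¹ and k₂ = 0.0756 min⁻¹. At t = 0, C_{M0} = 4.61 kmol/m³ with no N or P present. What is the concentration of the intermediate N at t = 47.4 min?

The intermediate concentration in a first-order A→B→C sequence is C_N = k₁C_{M0}(e^(−k₁t) − e^(−k₂t))/(k₂−k₁).
e^(−k₁t) = e^(−0.0496×47.4) = e^(−2.351) = 0.09527; e^(−k₂t) = e^(−3.583) = 0.02778.
C_N = 0.0496×4.61/(0.0756−0.0496) × (0.09527−0.02778) = 8.794×0.06749 = 0.5935 kmol/m³.

0.594 kmol/m³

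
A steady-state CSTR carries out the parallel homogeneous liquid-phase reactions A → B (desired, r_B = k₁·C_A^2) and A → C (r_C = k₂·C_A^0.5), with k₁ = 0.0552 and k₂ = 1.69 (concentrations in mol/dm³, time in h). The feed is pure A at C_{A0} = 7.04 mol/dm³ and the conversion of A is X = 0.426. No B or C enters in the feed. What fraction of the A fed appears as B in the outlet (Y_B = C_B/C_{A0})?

Exit C_A = C_{A0}(1−X) = 7.04×0.574 = 4.041 mol/dm³.
Rates in a CSTR are evaluated at the outlet concentration: r_B = 0.0552×4.041^2 = 0.9014, r_C = 1.69×4.041^0.5 = 3.397.
Fraction of consumed A going to B: r_B/(r_B+r_C) = 0.2097.
C_B = 0.2097·C_{A0}·X = 0.2097×7.04×0.426 = 0.629 mol/dm³; Y_B = C_B/C_{A0} = 0.0893.

0.0893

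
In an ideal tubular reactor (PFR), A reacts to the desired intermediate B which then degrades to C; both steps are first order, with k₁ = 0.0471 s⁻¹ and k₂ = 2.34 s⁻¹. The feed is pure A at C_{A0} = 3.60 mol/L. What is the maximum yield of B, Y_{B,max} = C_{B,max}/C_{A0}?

For a first-order series the maximum intermediate yield is C_{B,max}/C_{A0} = (k₁/k₂)^[k₂/(k₂−k₁)].
= (0.0471/2.34)^(2.34/(2.34−0.0471)) = (0.02013)^(1.021) = 0.01858.

0.0186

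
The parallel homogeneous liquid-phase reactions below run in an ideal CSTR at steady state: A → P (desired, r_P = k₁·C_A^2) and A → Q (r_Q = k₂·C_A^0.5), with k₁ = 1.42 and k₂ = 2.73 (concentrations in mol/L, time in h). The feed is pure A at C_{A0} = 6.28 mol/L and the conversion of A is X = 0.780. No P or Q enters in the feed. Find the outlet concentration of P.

Exit C_A = C_{A0}(1−X) = 6.28×0.220 = 1.382 mol/L.
In a CSTR the entire volume is at exit conditions, so r_P = 1.42×1.382^2 = 2.711 and r_Q = 2.73×1.382^0.5 = 3.209.
Fraction of consumed A going to P: r_P/(r_P+r_Q) = 0.4579.
C_P = 0.4579·C_{A0}·X = 0.4579×6.28×0.780 = 2.24 mol/L.

2.24 mol/L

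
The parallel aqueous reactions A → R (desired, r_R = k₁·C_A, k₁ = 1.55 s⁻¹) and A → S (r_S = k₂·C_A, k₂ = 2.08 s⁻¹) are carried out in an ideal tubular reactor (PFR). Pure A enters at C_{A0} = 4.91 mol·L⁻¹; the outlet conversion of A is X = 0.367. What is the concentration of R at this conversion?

0.769 mol·L⁻¹

C_A = C_{A0}(1−X) = 3.108 mol·L⁻¹.
Both paths are first order in A, so the instantaneous fraction to R is constant: dC_R/d(−C_A) = k₁/(k₁+k₂) = 0.4270.
C_R = 0.4270·(C_{A0}−C_A) = 0.4270×1.802 = 0.769 mol·L⁻¹.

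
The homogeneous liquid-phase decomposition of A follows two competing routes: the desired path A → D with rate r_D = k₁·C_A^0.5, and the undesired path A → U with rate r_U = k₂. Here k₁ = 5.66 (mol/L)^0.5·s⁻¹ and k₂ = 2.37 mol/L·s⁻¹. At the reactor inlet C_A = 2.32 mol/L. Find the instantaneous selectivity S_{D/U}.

S_{D/U} = r_D/r_U = (k₁·C_A^0.5)/(k₂) = (k₁/k₂)·C_A^0.5.
= (5.66×2.320^0.5) / (2.37) = 8.621/2.370 = 3.64.
Since the desired path is higher order in A, keeping C_A high (PFR or concentrated feed) favours D.

3.64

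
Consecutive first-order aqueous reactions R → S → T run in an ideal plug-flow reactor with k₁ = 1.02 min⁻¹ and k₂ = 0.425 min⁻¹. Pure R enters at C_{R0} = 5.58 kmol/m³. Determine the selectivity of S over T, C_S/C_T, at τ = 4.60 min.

Solving the coupled first-order balances gives C_S(τ) = [k₁/(k₂−k₁)]·C_{R0}·(e^(−k₁τ) − e^(−k₂τ)).
e^(−k₁τ) = e^(−1.02×4.60) = e^(−4.692) = 0.009168; e^(−k₂τ) = e^(−1.955) = 0.1416.
C_S = 1.02×5.58/(0.425−1.02) × (0.009168−0.1416) = (-9.566)×(-0.1324) = 1.266 kmol/m³.
C_R = C_{R0}e^(−k₁τ) = 0.05116 kmol/m³, so C_T = C_{R0}−C_R−C_S = 4.262 kmol/m³; C_S/C_T = 0.297.

0.297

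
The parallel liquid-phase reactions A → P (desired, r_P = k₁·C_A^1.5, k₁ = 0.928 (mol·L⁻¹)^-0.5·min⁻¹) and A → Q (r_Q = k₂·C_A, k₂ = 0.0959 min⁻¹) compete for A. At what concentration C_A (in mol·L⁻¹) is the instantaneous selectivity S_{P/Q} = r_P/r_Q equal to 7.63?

S_{P/Q} = (k₁/k₂)·C_A^0.5 ⇒ C_A = (S·k₂/k₁)^(2).
= (7.63×0.0959/0.928)^(2) = (0.7885)^(2) = 0.622 mol·L⁻¹.

0.622 mol·L⁻¹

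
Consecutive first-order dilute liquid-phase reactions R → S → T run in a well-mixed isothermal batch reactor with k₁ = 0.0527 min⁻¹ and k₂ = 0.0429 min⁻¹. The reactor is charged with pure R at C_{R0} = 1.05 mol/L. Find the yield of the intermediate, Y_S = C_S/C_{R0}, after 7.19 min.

0.269

For first-order series with pure R initially, C_S(t) = k₁C_{R0}/(k₂−k₁)·(e^(−k₁t) − e^(−k₂t)).
e^(−k₁t) = e^(−0.0527×7.19) = e^(−0.3789) = 0.6846; e^(−k₂t) = e^(−0.3085) = 0.7346.
C_S = 0.0527×1.05/(0.0429−0.0527) × (0.6846−0.7346) = (-5.646)×(-0.04998) = 0.2822 mol/L.
Y_S = C_S/C_{R0} = 0.2822/1.05 = 0.269.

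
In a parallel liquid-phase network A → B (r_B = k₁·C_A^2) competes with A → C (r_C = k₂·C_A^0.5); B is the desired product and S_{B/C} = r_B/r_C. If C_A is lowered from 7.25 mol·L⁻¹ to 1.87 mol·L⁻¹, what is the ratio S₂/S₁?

S_{B/C} = (k₁/k₂)·C_A^1.5, so S₂/S₁ = (C_{A,2}/C_{A,1})^1.5.
= (1.87/7.25)^1.5 = (0.2579)^1.5 = 0.131.
Selectivity toward B falls as C_A falls — high-concentration operation is favoured.

0.131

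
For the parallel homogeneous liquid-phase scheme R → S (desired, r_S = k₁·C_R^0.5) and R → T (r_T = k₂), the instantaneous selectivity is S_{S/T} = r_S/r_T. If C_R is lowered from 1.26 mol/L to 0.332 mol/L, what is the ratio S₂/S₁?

S_{S/T} = (k₁/k₂)·C_R^0.5, so S₂/S₁ = (C_{R,2}/C_{R,1})^0.5.
= (0.332/1.26)^0.5 = (0.2635)^0.5 = 0.513.

0.513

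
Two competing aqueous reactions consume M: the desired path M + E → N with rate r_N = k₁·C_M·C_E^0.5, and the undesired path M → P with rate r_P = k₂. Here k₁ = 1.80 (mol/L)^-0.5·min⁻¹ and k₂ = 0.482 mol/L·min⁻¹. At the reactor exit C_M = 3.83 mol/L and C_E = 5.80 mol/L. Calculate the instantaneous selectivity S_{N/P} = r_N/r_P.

S_{N/P} = r_N/r_P = (k₁·C_M·C_E^0.5)/(k₂) = (k₁/k₂)·C_M·C_E^0.5.
= (1.80×3.830×5.800^0.5) / (0.482) = 16.60/0.4820 = 34.4.
Since the desired path is higher order in M, keeping C_M high (PFR or concentrated feed) favours N.

34.4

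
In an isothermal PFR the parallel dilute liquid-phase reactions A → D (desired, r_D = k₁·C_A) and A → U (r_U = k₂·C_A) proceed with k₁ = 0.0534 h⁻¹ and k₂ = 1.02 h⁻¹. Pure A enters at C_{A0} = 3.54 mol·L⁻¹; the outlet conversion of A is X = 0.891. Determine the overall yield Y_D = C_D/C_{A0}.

C_A = C_{A0}(1−X) = 0.3859 mol·L⁻¹.
Both paths are first order in A, so the instantaneous fraction to D is constant: dC_D/d(−C_A) = k₁/(k₁+k₂) = 0.04975.
C_D = 0.04975·(C_{A0}−C_A) = 0.04975×3.154 = 0.157 mol·L⁻¹.
Y_D = C_D/C_{A0} = 0.1569/3.54 = 0.0443.

0.0443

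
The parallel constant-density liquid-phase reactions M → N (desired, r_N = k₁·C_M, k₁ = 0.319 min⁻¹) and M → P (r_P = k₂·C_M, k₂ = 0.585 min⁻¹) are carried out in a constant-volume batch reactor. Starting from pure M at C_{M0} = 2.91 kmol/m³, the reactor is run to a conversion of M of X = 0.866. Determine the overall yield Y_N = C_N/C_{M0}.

0.306

C_M = C_{M0}(1−X) = 0.3899 kmol/m³.
Both paths are first order in M, so the instantaneous fraction to N is constant: dC_N/d(−C_M) = k₁/(k₁+k₂) = 0.3529.
C_N = 0.3529·(C_{M0}−C_M) = 0.3529×2.520 = 0.889 kmol/m³.
Y_N = C_N/C_{M0} = 0.8893/2.91 = 0.306.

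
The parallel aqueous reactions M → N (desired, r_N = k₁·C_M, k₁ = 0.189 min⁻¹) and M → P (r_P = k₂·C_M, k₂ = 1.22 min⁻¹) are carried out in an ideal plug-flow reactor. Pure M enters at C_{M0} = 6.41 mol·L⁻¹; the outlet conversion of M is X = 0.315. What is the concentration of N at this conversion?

0.271 mol·L⁻¹

C_M = C_{M0}(1−X) = 4.391 mol·L⁻¹.
Both paths are first order in M, so the instantaneous fraction to N is constant: dC_N/d(−C_M) = k₁/(k₁+k₂) = 0.1341.
C_N = 0.1341·(C_{M0}−C_M) = 0.1341×2.019 = 0.271 mol·L⁻¹.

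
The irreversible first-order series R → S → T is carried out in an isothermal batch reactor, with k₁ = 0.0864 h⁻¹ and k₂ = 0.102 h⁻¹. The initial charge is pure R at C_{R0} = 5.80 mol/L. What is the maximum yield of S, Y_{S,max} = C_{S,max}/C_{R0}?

0.338

Evaluating C_S at t_opt = ln(k₂/k₁)/(k₂−k₁) gives C_{S,max}/C_{R0} = (k₁/k₂)^[k₂/(k₂−k₁)].
= (0.0864/0.102)^(0.102/(0.102−0.0864)) = (0.8471)^(6.538) = 0.3378.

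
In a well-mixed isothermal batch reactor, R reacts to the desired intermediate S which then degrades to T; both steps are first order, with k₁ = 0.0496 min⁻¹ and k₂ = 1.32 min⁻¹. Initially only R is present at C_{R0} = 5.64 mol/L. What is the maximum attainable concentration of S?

0.186 mol/L

At the optimum, C_{S,max}/C_{R0} = (k₁/k₂)^[k₂/(k₂−k₁)].
= (0.0496/1.32)^(1.32/(1.32−0.0496)) = (0.03758)^(1.039) = 0.03306.
C_{S,max} = 0.03306×5.64 = 0.186 mol/L.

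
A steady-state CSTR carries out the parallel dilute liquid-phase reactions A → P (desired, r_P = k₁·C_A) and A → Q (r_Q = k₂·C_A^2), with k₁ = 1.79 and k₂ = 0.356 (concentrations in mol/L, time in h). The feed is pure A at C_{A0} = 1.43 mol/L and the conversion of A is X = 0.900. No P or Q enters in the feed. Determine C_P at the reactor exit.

Exit C_A = C_{A0}(1−X) = 1.43×0.100 = 0.1430 mol/L.
In a CSTR the entire volume is at exit conditions, so r_P = 1.79×0.1430 = 0.2560 and r_Q = 0.356×0.1430^2 = 0.007280.
Fraction of consumed A going to P: r_P/(r_P+r_Q) = 0.9723.
C_P = 0.9723·C_{A0}·X = 0.9723×1.43×0.900 = 1.25 mol/L.

1.25 mol/L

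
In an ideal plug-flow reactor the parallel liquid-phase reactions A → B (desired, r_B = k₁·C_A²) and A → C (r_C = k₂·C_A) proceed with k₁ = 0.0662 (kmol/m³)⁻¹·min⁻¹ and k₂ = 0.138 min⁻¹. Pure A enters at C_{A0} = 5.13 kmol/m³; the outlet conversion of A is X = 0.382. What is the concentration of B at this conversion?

1.30 kmol/m³

C_A = C_{A0}(1−X) = 3.170 kmol/m³.
Along a PFR/batch, dC_C/dC_A = −r_C/(r_B+r_C) = −k₂/(k₂+k₁·C_A).
Integrating from C_{A0} to C_A: C_C = (0.138/0.0662)·ln[(0.138+0.0662·5.13)/(0.138+0.0662·3.17)] = 2.085·ln(0.4776/0.3479) = 0.6607 kmol/m³.
Then C_B = (C_{A0}−C_A) − C_C = 1.960 − 0.6607 = 1.299 kmol/m³.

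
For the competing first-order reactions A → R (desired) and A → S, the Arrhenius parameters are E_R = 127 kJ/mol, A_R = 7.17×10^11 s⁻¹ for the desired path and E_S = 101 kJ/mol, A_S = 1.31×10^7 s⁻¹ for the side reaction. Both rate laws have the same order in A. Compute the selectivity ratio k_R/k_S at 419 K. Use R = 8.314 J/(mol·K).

31.4

With equal orders, S_{R/S} = k_R/k_S = (A_R/A_S)·exp[(E_S−E_R)/(RT)].
(E_S−E_R)/(RT) = (101−127)×10³/(8.314×419) = -26000/3484 = -7.464.
k_R/k_S = (7.17×10^11/1.31×10^7)·exp(-7.464) = 54733 × 5.736×10^-4 = 31.4.
Since E_R > E_S, raising the temperature improves selectivity toward R.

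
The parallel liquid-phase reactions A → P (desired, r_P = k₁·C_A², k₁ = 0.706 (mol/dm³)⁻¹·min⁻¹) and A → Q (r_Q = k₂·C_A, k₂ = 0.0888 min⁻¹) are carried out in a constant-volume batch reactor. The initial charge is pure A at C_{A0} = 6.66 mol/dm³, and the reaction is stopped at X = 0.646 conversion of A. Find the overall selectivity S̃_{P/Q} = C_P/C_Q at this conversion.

C_A = C_{A0}(1−X) = 2.358 mol/dm³.
Along a PFR/batch, dC_Q/dC_A = −r_Q/(r_P+r_Q) = −k₂/(k₂+k₁·C_A).
Integrating from C_{A0} to C_A: C_Q = (0.0888/0.706)·ln[(0.0888+0.706·6.66)/(0.0888+0.706·2.36)] = 0.1258·ln(4.791/1.753) = 0.1264 mol/dm³.
Then C_P = (C_{A0}−C_A) − C_Q = 4.302 − 0.1264 = 4.176 mol/dm³.
S̃_{P/Q} = C_P/C_Q = 4.176/0.1264 = 33.0.

33.0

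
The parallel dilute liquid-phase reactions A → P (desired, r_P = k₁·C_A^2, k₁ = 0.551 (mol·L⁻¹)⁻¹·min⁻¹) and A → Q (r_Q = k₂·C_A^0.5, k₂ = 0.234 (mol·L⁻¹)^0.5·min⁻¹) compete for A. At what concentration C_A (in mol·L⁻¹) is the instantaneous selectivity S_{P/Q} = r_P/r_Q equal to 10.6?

2.73 mol·L⁻¹

S_{P/Q} = (k₁/k₂)·C_A^1.5 ⇒ C_A = (S·k₂/k₁)^(1/1.5).
= (10.6×0.234/0.551)^(0.6667) = (4.502)^(0.6667) = 2.73 mol·L⁻¹.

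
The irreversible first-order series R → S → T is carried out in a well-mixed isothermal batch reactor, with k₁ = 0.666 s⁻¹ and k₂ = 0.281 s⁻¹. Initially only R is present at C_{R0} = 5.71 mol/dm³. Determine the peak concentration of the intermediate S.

3.04 mol/dm³

For a first-order series the maximum intermediate yield is C_{S,max}/C_{R0} = (k₁/k₂)^[k₂/(k₂−k₁)].
= (0.666/0.281)^(0.281/(0.281−0.666)) = (2.370)^(-0.7299) = 0.5327.
C_{S,max} = 0.5327×5.71 = 3.04 mol/dm³.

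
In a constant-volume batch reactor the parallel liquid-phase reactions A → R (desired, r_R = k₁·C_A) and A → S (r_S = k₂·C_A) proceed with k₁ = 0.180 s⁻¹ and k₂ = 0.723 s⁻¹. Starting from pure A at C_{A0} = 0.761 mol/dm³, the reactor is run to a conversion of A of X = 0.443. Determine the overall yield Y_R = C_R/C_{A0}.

C_A = C_{A0}(1−X) = 0.4239 mol/dm³.
Both paths are first order in A, so the instantaneous fraction to R is constant: dC_R/d(−C_A) = k₁/(k₁+k₂) = 0.1993.
C_R = 0.1993·(C_{A0}−C_A) = 0.1993×0.3371 = 0.0672 mol/dm³.
Y_R = C_R/C_{A0} = 0.06720/0.761 = 0.0883.

0.0883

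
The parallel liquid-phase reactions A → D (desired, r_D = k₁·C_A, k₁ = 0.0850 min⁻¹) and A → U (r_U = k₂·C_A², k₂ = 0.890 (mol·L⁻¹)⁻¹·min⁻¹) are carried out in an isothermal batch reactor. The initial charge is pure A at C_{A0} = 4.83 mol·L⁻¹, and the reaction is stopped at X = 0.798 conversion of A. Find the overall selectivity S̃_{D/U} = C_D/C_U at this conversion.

0.0393

C_A = C_{A0}(1−X) = 0.9757 mol·L⁻¹.
Along a PFR/batch, dC_D/dC_A = −r_D/(r_D+r_U) = −k₁/(k₁+k₂·C_A).
Integrating from C_{A0} to C_A: C_D = (0.0850/0.890)·ln[(0.0850+0.890·4.83)/(0.0850+0.890·0.976)] = 0.09551·ln(4.384/0.9533) = 0.1457 mol·L⁻¹.
C_U = (C_{A0}−C_A)−C_D = 3.709 mol·L⁻¹; S̃_{D/U} = 0.1457/3.709 = 0.0393.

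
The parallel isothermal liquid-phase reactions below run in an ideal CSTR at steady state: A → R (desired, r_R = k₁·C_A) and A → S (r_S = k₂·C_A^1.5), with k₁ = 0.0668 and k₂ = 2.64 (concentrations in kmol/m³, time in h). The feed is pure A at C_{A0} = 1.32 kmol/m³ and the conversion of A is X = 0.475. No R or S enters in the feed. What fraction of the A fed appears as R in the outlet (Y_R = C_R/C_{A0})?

Exit C_A = C_{A0}(1−X) = 1.32×0.525 = 0.6930 kmol/m³.
In a CSTR the entire volume is at exit conditions, so r_R = 0.0668×0.6930 = 0.04629 and r_S = 2.64×0.6930^1.5 = 1.523.
Fraction of consumed A going to R: r_R/(r_R+r_S) = 0.02950.
C_R = 0.02950·C_{A0}·X = 0.02950×1.32×0.475 = 0.0185 kmol/m³; Y_R = C_R/C_{A0} = 0.0140.

0.0140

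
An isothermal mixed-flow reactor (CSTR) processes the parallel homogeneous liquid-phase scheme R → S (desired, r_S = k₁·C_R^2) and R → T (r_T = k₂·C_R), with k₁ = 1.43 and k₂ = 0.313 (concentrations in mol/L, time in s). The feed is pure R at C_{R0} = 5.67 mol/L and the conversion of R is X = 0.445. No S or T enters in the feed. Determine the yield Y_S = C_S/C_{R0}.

Exit C_R = C_{R0}(1−X) = 5.67×0.555 = 3.147 mol/L.
Rates in a CSTR are evaluated at the outlet concentration: r_S = 1.43×3.147^2 = 14.16, r_T = 0.313×3.147 = 0.9850.
Fraction of consumed R going to S: r_S/(r_S+r_T) = 0.9350.
C_S = 0.9350·C_{R0}·X = 0.9350×5.67×0.445 = 2.36 mol/L; Y_S = C_S/C_{R0} = 0.416.

0.416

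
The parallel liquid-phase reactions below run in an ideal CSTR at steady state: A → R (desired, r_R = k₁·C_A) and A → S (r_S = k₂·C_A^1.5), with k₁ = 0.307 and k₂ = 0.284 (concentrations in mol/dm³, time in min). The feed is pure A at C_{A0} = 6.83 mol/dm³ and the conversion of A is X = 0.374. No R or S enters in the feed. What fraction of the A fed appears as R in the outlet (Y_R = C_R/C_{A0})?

Exit C_A = C_{A0}(1−X) = 6.83×0.626 = 4.276 mol/dm³.
A CSTR operates uniformly at the exit composition, giving r_R = 1.313 and r_S = 2.511 (each k·C_A^n at C_A = 4.276).
Fraction of consumed A going to R: r_R/(r_R+r_S) = 0.3433.
C_R = 0.3433·C_{A0}·X = 0.3433×6.83×0.374 = 0.877 mol/dm³; Y_R = C_R/C_{A0} = 0.128.

0.128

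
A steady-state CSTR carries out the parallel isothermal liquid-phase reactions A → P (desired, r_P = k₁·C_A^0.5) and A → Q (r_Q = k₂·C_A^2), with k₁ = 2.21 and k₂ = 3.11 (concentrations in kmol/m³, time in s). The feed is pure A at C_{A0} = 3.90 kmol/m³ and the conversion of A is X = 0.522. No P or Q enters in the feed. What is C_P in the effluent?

Exit C_A = C_{A0}(1−X) = 3.90×0.478 = 1.864 kmol/m³.
In a CSTR the entire volume is at exit conditions, so r_P = 2.21×1.864^0.5 = 3.017 and r_Q = 3.11×1.864^2 = 10.81.
Fraction of consumed A going to P: r_P/(r_P+r_Q) = 0.2183.
C_P = 0.2183·C_{A0}·X = 0.2183×3.90×0.522 = 0.444 kmol/m³.

0.444 kmol/m³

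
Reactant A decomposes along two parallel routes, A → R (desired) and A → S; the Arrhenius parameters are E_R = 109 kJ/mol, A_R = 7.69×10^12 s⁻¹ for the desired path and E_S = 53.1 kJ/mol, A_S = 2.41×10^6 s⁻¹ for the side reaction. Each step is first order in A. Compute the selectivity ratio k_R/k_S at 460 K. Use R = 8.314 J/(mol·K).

k_R/k_S = (A_R/A_S)·exp[−(E_R−E_S)/(RT)] = (A_R/A_S)·exp[(E_S−E_R)/(RT)].
(E_S−E_R)/(RT) = (53.1−109)×10³/(8.314×460) = -55900/3824 = -14.62.
k_R/k_S = (7.69×10^12/2.41×10^6)·exp(-14.62) = 3.191×10^6 × 4.489×10^-7 = 1.43.
Since E_R > E_S, raising the temperature improves selectivity toward R.

1.43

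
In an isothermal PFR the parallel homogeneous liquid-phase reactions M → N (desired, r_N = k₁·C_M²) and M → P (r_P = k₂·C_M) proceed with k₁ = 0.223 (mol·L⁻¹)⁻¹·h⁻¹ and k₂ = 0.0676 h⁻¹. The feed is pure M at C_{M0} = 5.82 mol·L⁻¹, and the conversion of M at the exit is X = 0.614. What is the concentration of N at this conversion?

3.31 mol·L⁻¹

C_M = C_{M0}(1−X) = 2.247 mol·L⁻¹.
Along a PFR/batch, dC_P/dC_M = −r_P/(r_N+r_P) = −k₂/(k₂+k₁·C_M).
Integrating from C_{M0} to C_M: C_P = (0.0676/0.223)·ln[(0.0676+0.223·5.82)/(0.0676+0.223·2.25)] = 0.3031·ln(1.365/0.5686) = 0.2656 mol·L⁻¹.
Then C_N = (C_{M0}−C_M) − C_P = 3.573 − 0.2656 = 3.308 mol·L⁻¹.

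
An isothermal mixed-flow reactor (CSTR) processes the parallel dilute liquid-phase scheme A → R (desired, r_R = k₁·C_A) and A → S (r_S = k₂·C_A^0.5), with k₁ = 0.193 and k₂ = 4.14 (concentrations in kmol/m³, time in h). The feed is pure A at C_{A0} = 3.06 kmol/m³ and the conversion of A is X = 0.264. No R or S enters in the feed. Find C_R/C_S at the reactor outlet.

0.0700

Exit C_A = C_{A0}(1−X) = 3.06×0.736 = 2.252 kmol/m³.
A CSTR operates uniformly at the exit composition, giving r_R = 0.4347 and r_S = 6.213 (each k·C_A^n at C_A = 2.252).
Overall selectivity = C_R/C_S = r_Rτ/(r_Sτ) = r_R/r_S = 0.0700.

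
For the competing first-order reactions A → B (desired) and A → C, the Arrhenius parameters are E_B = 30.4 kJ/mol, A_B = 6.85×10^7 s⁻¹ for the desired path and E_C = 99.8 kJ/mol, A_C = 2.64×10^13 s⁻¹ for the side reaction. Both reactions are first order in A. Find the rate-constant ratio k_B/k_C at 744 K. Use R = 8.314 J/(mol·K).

Since both paths have the same order in A, the concentration cancels and S_{B/C} = k_B/k_C = (A_B/A_C)·exp[(E_C−E_B)/(RT)].
(E_C−E_B)/(RT) = (99.8−30.4)×10³/(8.314×744) = 69400/6186 = 11.22.
k_B/k_C = (6.85×10^7/2.64×10^13)·exp(11.22) = 2.595×10^-6 × 74576 = 0.194.

0.194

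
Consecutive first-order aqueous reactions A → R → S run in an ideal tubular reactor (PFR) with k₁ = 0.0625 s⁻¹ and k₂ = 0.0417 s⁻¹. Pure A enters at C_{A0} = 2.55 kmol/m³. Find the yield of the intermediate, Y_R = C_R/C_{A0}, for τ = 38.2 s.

0.335

For first-order series with pure A initially, C_R(τ) = k₁C_{A0}/(k₂−k₁)·(e^(−k₁τ) − e^(−k₂τ)).
e^(−k₁τ) = e^(−0.0625×38.2) = e^(−2.388) = 0.09186; e^(−k₂τ) = e^(−1.593) = 0.2033.
C_R = 0.0625×2.55/(0.0417−0.0625) × (0.09186−0.2033) = (-7.662)×(-0.1115) = 0.8541 kmol/m³.
Y_R = C_R/C_{A0} = 0.8541/2.55 = 0.335.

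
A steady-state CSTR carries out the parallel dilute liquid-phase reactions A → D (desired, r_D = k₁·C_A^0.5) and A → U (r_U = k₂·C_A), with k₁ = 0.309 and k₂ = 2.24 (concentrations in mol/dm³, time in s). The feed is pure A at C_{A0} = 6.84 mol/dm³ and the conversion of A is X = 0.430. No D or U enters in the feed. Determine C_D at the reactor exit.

Exit C_A = C_{A0}(1−X) = 6.84×0.570 = 3.899 mol/dm³.
Rates in a CSTR are evaluated at the outlet concentration: r_D = 0.309×3.899^0.5 = 0.6101, r_U = 2.24×3.899 = 8.733.
Fraction of consumed A going to D: r_D/(r_D+r_U) = 0.06530.
C_D = 0.06530·C_{A0}·X = 0.06530×6.84×0.430 = 0.192 mol/dm³.

0.192 mol/dm³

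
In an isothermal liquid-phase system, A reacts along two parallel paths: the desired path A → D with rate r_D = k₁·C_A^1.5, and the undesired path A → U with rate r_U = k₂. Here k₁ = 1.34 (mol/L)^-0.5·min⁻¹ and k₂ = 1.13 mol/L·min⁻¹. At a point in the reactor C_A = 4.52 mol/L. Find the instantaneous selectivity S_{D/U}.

S_{D/U} = r_D/r_U = (k₁·C_A^1.5)/(k₂) = (k₁/k₂)·C_A^1.5.
= (1.34×4.520^1.5) / (1.13) = 12.88/1.130 = 11.4.

11.4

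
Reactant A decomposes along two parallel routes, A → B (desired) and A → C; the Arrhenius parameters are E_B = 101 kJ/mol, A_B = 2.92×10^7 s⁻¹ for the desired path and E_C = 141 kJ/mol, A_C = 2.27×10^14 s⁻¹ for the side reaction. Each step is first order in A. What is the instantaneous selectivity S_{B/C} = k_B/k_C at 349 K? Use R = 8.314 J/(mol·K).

With equal orders, S_{B/C} = k_B/k_C = (A_B/A_C)·exp[(E_C−E_B)/(RT)].
(E_C−E_B)/(RT) = (141−101)×10³/(8.314×349) = 40000/2902 = 13.79.
k_B/k_C = (2.92×10^7/2.27×10^14)·exp(13.79) = 1.286×10^-7 × 9.705×10^5 = 0.125.

0.125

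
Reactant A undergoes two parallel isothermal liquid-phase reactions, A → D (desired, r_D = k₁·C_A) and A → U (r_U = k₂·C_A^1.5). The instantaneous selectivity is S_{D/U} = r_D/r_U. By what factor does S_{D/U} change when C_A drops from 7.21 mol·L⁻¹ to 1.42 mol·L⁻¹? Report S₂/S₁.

S_{D/U} = (k₁/k₂)·C_A^-0.5, so S₂/S₁ = (C_{A,2}/C_{A,1})^-0.5.
= (1.42/7.21)^(-0.5) = (0.1969)^(-0.5) = 2.25.

2.25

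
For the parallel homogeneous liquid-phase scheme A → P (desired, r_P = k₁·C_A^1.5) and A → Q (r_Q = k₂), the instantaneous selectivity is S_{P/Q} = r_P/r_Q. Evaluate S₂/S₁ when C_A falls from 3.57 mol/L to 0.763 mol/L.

0.0988

S_{P/Q} = (k₁/k₂)·C_A^1.5, so S₂/S₁ = (C_{A,2}/C_{A,1})^1.5.
= (0.763/3.57)^1.5 = (0.2137)^1.5 = 0.0988.
Selectivity toward P falls as C_A falls — high-concentration operation is favoured.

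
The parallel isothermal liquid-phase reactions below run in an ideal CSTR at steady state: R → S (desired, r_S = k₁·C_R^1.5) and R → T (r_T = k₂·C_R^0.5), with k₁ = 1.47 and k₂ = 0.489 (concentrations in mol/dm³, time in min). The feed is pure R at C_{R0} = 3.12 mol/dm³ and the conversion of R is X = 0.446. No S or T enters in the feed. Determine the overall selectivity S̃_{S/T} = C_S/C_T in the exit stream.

Exit C_R = C_{R0}(1−X) = 3.12×0.554 = 1.728 mol/dm³.
Rates in a CSTR are evaluated at the outlet concentration: r_S = 1.47×1.728^1.5 = 3.341, r_T = 0.489×1.728^0.5 = 0.6429.
Overall selectivity = C_S/C_T = r_Sτ/(r_Tτ) = r_S/r_T = 5.20.

5.20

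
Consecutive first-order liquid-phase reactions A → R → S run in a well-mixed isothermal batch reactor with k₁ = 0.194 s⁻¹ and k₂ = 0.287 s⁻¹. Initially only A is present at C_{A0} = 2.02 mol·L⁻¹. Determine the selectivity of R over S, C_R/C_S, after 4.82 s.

0.949

Solving the coupled first-order balances gives C_R(t) = [k₁/(k₂−k₁)]·C_{A0}·(e^(−k₁t) − e^(−k₂t)).
e^(−k₁t) = e^(−0.194×4.82) = e^(−0.9351) = 0.3926; e^(−k₂t) = e^(−1.383) = 0.2507.
C_R = 0.194×2.02/(0.287−0.194) × (0.3926−0.2507) = 4.214×0.1418 = 0.5976 mol·L⁻¹.
C_A = C_{A0}e^(−k₁t) = 0.7930 mol·L⁻¹, so C_S = C_{A0}−C_A−C_R = 0.6295 mol·L⁻¹; C_R/C_S = 0.949.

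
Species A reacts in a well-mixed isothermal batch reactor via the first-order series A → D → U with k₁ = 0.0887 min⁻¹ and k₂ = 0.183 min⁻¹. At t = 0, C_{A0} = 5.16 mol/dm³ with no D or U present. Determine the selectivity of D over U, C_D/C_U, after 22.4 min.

For first-order series with pure A initially, C_D(t) = k₁C_{A0}/(k₂−k₁)·(e^(−k₁t) − e^(−k₂t)).
e^(−k₁t) = e^(−0.0887×22.4) = e^(−1.987) = 0.1371; e^(−k₂t) = e^(−4.099) = 0.01659.
C_D = 0.0887×5.16/(0.183−0.0887) × (0.1371−0.01659) = 4.854×0.1205 = 0.5850 mol/dm³.
C_A = C_{A0}e^(−k₁t) = 0.7076 mol/dm³, so C_U = C_{A0}−C_A−C_D = 3.867 mol/dm³; C_D/C_U = 0.151.

0.151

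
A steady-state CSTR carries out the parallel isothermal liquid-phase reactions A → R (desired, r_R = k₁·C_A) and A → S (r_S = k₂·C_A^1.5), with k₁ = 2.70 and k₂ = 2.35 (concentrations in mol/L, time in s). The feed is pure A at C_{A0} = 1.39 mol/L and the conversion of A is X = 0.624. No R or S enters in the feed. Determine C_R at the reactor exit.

Exit C_A = C_{A0}(1−X) = 1.39×0.376 = 0.5226 mol/L.
A CSTR operates uniformly at the exit composition, giving r_R = 1.411 and r_S = 0.8879 (each k·C_A^n at C_A = 0.5226).
Fraction of consumed A going to R: r_R/(r_R+r_S) = 0.6138.
C_R = 0.6138·C_{A0}·X = 0.6138×1.39×0.624 = 0.532 mol/L.

0.532 mol/L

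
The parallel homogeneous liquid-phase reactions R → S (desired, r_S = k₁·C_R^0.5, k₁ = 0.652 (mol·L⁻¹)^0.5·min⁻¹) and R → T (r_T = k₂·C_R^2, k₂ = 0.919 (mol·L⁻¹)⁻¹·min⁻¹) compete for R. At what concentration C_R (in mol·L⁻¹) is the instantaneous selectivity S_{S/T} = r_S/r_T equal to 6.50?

0.228 mol·L⁻¹

S_{S/T} = (k₁/k₂)·C_R^-1.5 ⇒ C_R = (S·k₂/k₁)^(1/(-1.5)).
= (6.50×0.919/0.652)^(-0.6667) = (9.162)^(-0.6667) = 0.228 mol·L⁻¹.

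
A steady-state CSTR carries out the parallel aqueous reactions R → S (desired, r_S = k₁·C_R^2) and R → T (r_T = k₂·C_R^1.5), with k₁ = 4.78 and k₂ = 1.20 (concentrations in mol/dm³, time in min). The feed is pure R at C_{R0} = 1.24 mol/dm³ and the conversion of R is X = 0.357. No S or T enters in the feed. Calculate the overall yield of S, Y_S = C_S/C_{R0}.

0.279

Exit C_R = C_{R0}(1−X) = 1.24×0.643 = 0.7973 mol/dm³.
A CSTR operates uniformly at the exit composition, giving r_S = 3.039 and r_T = 0.8543 (each k·C_R^n at C_R = 0.7973).
Fraction of consumed R going to S: r_S/(r_S+r_T) = 0.7805.
C_S = 0.7805·C_{R0}·X = 0.7805×1.24×0.357 = 0.346 mol/dm³; Y_S = C_S/C_{R0} = 0.279.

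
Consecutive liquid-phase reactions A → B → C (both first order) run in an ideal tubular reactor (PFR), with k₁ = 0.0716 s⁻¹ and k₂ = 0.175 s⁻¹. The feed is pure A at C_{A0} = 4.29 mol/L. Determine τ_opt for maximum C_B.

8.64 s

For first-order series the maximum of C_B occurs at τ_opt = ln(k₂/k₁)/(k₂−k₁).
= ln(0.175/0.0716)/(0.175−0.0716) = ln(2.444)/0.1034 = 0.8937/0.1034 = 8.64 s.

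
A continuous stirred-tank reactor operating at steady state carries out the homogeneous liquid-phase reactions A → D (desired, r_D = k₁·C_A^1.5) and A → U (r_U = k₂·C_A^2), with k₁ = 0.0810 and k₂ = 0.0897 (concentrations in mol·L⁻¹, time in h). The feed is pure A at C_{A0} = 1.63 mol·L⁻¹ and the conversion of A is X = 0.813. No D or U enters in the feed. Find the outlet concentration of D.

Exit C_A = C_{A0}(1−X) = 1.63×0.187 = 0.3048 mol·L⁻¹.
In a CSTR the entire volume is at exit conditions, so r_D = 0.0810×0.3048^1.5 = 0.01363 and r_U = 0.0897×0.3048^2 = 0.008334.
Fraction of consumed A going to D: r_D/(r_D+r_U) = 0.6206.
C_D = 0.6206·C_{A0}·X = 0.6206×1.63×0.813 = 0.822 mol·L⁻¹.

0.822 mol·L⁻¹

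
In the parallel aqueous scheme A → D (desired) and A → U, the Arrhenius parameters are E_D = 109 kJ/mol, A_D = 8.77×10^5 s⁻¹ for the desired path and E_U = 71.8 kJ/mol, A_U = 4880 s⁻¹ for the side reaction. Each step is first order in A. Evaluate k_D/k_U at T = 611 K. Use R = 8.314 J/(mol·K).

0.119

Since both paths have the same order in A, the concentration cancels and S_{D/U} = k_D/k_U = (A_D/A_U)·exp[(E_U−E_D)/(RT)].
(E_U−E_D)/(RT) = (71.8−109)×10³/(8.314×611) = -37200/5080 = -7.323.
k_D/k_U = (8.77×10^5/4880)·exp(-7.323) = 179.7 × 6.601×10^-4 = 0.119.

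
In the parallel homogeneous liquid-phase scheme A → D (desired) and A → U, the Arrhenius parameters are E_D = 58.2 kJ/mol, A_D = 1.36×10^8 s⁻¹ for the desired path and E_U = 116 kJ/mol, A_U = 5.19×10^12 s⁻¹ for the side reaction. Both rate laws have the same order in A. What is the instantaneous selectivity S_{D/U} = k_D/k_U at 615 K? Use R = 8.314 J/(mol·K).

2.13

k_D/k_U = (A_D/A_U)·exp[−(E_D−E_U)/(RT)] = (A_D/A_U)·exp[(E_U−E_D)/(RT)].
(E_U−E_D)/(RT) = (116−58.2)×10³/(8.314×615) = 57800/5113 = 11.30.
k_D/k_U = (1.36×10^8/5.19×10^12)·exp(11.30) = 2.620×10^-5 × 81168 = 2.13.
Since E_D < E_U, lowering the temperature improves selectivity toward D.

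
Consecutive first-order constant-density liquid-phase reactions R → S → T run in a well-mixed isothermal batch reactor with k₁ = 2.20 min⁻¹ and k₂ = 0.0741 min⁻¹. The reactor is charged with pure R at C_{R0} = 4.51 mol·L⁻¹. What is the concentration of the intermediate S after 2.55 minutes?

3.85 mol·L⁻¹

The intermediate concentration in a first-order A→B→C sequence is C_S = k₁C_{R0}(e^(−k₁t) − e^(−k₂t))/(k₂−k₁).
e^(−k₁t) = e^(−2.20×2.55) = e^(−5.610) = 0.003661; e^(−k₂t) = e^(−0.1890) = 0.8278.
C_S = 2.20×4.51/(0.0741−2.20) × (0.003661−0.8278) = (-4.667)×(-0.8242) = 3.847 mol·L⁻¹.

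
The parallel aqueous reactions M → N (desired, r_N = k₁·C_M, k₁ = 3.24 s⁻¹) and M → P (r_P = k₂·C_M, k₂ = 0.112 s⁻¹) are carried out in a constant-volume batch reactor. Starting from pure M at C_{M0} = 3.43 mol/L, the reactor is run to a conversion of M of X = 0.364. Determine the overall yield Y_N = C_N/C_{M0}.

0.352

C_M = C_{M0}(1−X) = 2.181 mol/L.
Both paths are first order in M, so the instantaneous fraction to N is constant: dC_N/d(−C_M) = k₁/(k₁+k₂) = 0.9666.
C_N = 0.9666·(C_{M0}−C_M) = 0.9666×1.249 = 1.21 mol/L.
Y_N = C_N/C_{M0} = 1.207/3.43 = 0.352.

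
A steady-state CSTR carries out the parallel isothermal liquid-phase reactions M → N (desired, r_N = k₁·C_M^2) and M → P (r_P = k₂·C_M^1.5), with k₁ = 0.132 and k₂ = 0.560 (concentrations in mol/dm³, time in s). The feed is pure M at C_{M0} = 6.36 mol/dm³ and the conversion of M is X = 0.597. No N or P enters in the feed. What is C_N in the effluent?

Exit C_M = C_{M0}(1−X) = 6.36×0.403 = 2.563 mol/dm³.
A CSTR operates uniformly at the exit composition, giving r_N = 0.8672 and r_P = 2.298 (each k·C_M^n at C_M = 2.563).
Fraction of consumed M going to N: r_N/(r_N+r_P) = 0.2740.
C_N = 0.2740·C_{M0}·X = 0.2740×6.36×0.597 = 1.04 mol/dm³.

1.04 mol/dm³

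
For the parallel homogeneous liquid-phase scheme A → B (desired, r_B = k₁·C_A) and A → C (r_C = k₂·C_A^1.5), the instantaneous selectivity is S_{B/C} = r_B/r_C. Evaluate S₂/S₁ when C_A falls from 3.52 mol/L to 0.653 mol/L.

S_{B/C} = (k₁/k₂)·C_A^-0.5, so S₂/S₁ = (C_{A,2}/C_{A,1})^-0.5.
= (0.653/3.52)^(-0.5) = (0.1855)^(-0.5) = 2.32.
Selectivity toward B rises as C_A falls — low-concentration operation is favoured.

2.32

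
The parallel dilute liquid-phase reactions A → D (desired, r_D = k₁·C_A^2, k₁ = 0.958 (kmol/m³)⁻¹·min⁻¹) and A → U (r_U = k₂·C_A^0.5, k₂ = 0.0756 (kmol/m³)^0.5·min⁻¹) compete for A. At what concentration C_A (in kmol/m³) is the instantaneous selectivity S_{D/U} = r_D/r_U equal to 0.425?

0.104 kmol/m³

S_{D/U} = (k₁/k₂)·C_A^1.5 ⇒ C_A = (S·k₂/k₁)^(1/1.5).
= (0.425×0.0756/0.958)^(0.6667) = (0.03354)^(0.6667) = 0.104 kmol/m³.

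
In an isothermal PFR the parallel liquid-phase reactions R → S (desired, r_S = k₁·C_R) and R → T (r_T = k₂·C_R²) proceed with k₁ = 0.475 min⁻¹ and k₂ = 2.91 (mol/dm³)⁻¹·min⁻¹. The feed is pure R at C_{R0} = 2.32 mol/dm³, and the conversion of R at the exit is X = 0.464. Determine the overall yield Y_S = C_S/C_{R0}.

C_R = C_{R0}(1−X) = 1.244 mol/dm³.
Along a PFR/batch, dC_S/dC_R = −r_S/(r_S+r_T) = −k₁/(k₁+k₂·C_R).
Integrating from C_{R0} to C_R: C_S = (0.475/2.91)·ln[(0.475+2.91·2.32)/(0.475+2.91·1.24)] = 0.1632·ln(7.226/4.094) = 0.09276 mol/dm³.
Y_S = C_S/C_{R0} = 0.09276/2.32 = 0.0400.

0.0400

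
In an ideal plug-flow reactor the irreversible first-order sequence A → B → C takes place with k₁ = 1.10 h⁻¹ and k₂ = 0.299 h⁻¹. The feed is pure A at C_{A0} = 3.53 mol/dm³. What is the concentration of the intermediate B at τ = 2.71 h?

1.91 mol/dm³

Solving the coupled first-order balances gives C_B(τ) = [k₁/(k₂−k₁)]·C_{A0}·(e^(−k₁τ) − e^(−k₂τ)).
e^(−k₁τ) = e^(−1.10×2.71) = e^(−2.981) = 0.05074; e^(−k₂τ) = e^(−0.8103) = 0.4447.
C_B = 1.10×3.53/(0.299−1.10) × (0.05074−0.4447) = (-4.848)×(-0.3940) = 1.910 mol/dm³.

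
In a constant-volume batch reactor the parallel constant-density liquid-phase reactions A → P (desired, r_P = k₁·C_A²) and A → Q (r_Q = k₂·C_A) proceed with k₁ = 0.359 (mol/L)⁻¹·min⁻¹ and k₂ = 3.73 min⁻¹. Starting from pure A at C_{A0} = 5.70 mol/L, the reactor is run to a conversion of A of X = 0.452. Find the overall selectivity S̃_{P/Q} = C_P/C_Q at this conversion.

0.421

C_A = C_{A0}(1−X) = 3.124 mol/L.
Along a PFR/batch, dC_Q/dC_A = −r_Q/(r_P+r_Q) = −k₂/(k₂+k₁·C_A).
Integrating from C_{A0} to C_A: C_Q = (3.73/0.359)·ln[(3.73+0.359·5.70)/(3.73+0.359·3.12)] = 10.39·ln(5.776/4.851) = 1.813 mol/L.
Then C_P = (C_{A0}−C_A) − C_Q = 2.576 − 1.813 = 0.7633 mol/L.
S̃_{P/Q} = C_P/C_Q = 0.7633/1.813 = 0.421.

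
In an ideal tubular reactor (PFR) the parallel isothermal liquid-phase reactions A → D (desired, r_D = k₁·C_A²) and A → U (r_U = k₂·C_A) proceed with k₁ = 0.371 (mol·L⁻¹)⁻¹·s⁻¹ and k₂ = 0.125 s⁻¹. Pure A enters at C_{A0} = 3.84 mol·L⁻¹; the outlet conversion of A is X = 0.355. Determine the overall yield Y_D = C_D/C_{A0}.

C_A = C_{A0}(1−X) = 2.477 mol·L⁻¹.
Along a PFR/batch, dC_U/dC_A = −r_U/(r_D+r_U) = −k₂/(k₂+k₁·C_A).
Integrating from C_{A0} to C_A: C_U = (0.125/0.371)·ln[(0.125+0.371·3.84)/(0.125+0.371·2.48)] = 0.3369·ln(1.550/1.044) = 0.1331 mol·L⁻¹.
Then C_D = (C_{A0}−C_A) − C_U = 1.363 − 0.1331 = 1.230 mol·L⁻¹.
Y_D = C_D/C_{A0} = 1.230/3.84 = 0.320.

0.320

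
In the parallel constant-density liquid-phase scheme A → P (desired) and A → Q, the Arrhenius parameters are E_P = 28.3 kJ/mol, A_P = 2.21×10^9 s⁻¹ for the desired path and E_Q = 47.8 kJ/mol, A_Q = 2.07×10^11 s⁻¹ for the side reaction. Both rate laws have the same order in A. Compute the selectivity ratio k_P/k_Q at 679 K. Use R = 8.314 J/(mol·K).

Since both paths have the same order in A, the concentration cancels and S_{P/Q} = k_P/k_Q = (A_P/A_Q)·exp[(E_Q−E_P)/(RT)].
(E_Q−E_P)/(RT) = (47.8−28.3)×10³/(8.314×679) = 19500/5645 = 3.454.
k_P/k_Q = (2.21×10^9/2.07×10^11)·exp(3.454) = 0.01068 × 31.63 = 0.338.

0.338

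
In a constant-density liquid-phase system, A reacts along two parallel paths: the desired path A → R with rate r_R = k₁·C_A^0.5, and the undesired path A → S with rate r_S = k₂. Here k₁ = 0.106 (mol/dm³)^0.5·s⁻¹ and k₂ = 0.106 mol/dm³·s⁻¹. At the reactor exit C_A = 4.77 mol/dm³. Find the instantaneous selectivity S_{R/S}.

S_{R/S} = r_R/r_S = (k₁·C_A^0.5)/(k₂) = (k₁/k₂)·C_A^0.5.
= (0.106×4.770^0.5) / (0.106) = 0.2315/0.1060 = 2.18.
Since the desired path is higher order in A, keeping C_A high (PFR or concentrated feed) favours R.

2.18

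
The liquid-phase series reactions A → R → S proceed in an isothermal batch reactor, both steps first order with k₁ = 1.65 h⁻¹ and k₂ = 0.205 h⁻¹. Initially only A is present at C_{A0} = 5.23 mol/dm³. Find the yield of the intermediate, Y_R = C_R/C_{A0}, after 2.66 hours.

Solving the coupled first-order balances gives C_R(t) = [k₁/(k₂−k₁)]·C_{A0}·(e^(−k₁t) − e^(−k₂t)).
e^(−k₁t) = e^(−1.65×2.66) = e^(−4.389) = 0.01241; e^(−k₂t) = e^(−0.5453) = 0.5797.
C_R = 1.65×5.23/(0.205−1.65) × (0.01241−0.5797) = (-5.972)×(-0.5673) = 3.388 mol/dm³.
Y_R = C_R/C_{A0} = 3.388/5.23 = 0.648.

0.648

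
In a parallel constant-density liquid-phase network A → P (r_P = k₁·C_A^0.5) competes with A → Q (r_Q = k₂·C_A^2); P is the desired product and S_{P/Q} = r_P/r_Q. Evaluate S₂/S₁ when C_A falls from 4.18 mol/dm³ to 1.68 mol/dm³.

S_{P/Q} = (k₁/k₂)·C_A^-1.5, so S₂/S₁ = (C_{A,2}/C_{A,1})^-1.5.
= (1.68/4.18)^(-1.5) = (0.4019)^(-1.5) = 3.92.
Selectivity toward P rises as C_A falls — low-concentration operation is favoured.

3.92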